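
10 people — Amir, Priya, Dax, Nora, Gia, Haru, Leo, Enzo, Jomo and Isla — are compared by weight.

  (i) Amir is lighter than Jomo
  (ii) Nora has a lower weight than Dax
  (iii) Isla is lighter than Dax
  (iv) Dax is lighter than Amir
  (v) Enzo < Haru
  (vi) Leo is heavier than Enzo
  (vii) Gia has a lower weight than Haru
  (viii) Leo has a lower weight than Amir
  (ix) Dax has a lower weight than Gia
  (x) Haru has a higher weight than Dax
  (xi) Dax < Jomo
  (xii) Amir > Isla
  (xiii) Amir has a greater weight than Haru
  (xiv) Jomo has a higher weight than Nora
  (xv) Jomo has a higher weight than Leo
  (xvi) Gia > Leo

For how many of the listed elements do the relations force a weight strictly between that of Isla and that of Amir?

3

The relations place Isla below Amir. An element lies strictly between them when it is forced above Isla and also forced below Amir.
Above Isla: {Dax, Gia, Haru, Jomo}. Below Amir: {Enzo, Nora, Dax, Leo, Gia, Haru}.
Intersection: {Dax, Gia, Haru} — 3.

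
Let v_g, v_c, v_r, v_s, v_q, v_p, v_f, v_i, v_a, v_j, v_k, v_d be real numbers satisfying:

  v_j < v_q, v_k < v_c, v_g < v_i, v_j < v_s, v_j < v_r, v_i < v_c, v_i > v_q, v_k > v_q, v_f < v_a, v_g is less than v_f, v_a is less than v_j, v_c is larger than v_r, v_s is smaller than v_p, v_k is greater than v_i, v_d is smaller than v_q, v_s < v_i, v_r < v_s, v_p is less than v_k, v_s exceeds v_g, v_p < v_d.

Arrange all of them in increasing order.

v_g < v_f < v_a < v_j < v_r < v_s < v_p < v_d < v_q < v_i < v_k < v_c

Each adjacent pair is fixed by a given relation: v_g < v_f; v_f < v_a; v_a < v_j; v_j < v_r; v_r < v_s; v_s < v_p; v_p < v_d; v_d < v_q; v_q < v_i; v_i < v_k; v_k < v_c. Chaining them end to end gives the full order.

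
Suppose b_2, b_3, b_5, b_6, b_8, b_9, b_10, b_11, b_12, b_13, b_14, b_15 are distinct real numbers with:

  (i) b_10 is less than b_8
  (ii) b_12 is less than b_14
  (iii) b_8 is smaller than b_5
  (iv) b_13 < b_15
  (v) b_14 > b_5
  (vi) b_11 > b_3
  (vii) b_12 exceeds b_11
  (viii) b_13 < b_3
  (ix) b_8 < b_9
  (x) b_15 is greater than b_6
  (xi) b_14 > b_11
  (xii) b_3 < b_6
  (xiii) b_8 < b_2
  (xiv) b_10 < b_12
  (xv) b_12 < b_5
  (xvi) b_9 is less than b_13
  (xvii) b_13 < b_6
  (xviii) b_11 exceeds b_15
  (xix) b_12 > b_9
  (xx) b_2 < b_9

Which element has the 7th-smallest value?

b_6

Piecing the relations together gives one ordering: b_10 < b_8 < b_2 < b_9 < b_13 < b_3 < b_6 < b_15 < b_11 < b_12 < b_5 < b_14.
Counting 7 from the smallest end gives b_6.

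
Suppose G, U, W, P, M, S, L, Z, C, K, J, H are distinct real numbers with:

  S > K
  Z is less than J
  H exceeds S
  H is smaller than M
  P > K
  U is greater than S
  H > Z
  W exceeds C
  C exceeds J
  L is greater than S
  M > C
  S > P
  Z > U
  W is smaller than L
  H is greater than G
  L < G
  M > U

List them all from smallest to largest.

K < P < S < U < Z < J < C < W < L < G < H < M

Each adjacent pair is fixed by a given relation: K < P; P < S; S < U; U < Z; Z < J; J < C; C < W; W < L; L < G; G < H; H < M. Chaining them end to end gives the full order.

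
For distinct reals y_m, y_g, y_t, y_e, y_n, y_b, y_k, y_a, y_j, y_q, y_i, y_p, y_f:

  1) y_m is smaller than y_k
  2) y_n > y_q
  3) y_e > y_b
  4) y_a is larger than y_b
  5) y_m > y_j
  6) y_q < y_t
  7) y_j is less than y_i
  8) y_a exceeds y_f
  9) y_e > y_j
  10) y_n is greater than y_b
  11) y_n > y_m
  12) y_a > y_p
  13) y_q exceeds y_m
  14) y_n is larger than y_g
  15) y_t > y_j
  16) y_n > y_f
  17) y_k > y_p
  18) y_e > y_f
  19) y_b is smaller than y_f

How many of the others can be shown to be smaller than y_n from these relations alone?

6

The elements the relations force below y_n are y_j, y_b, y_f, y_g, y_m, y_q — no chain reaches any other.
That is 6.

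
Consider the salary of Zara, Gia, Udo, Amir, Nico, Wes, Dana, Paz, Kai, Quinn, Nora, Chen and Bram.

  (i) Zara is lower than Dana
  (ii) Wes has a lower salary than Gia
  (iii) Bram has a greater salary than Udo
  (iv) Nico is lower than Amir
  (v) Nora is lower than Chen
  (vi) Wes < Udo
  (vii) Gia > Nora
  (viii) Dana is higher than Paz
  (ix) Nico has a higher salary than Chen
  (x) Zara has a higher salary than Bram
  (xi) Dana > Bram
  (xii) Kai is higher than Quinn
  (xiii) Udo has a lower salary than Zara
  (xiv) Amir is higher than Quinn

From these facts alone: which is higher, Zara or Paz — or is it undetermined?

undetermined

Following every chain through Paz: above Paz we get Dana.
Zara is not reached, and no chain runs the other way from Zara to Paz.
So the given relations leave the order of Paz and Zara undetermined.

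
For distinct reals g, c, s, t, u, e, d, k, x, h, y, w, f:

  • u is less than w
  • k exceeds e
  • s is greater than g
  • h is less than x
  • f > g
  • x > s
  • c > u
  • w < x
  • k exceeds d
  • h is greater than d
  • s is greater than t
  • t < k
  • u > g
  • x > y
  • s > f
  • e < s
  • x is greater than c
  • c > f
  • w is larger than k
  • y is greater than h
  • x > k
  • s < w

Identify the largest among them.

Chaining downward from x: directly below it, h, y, s, c, k, w; then d, g, f, e, u, t.
That covers every other element, and nothing is given above x, so x is the largest.

x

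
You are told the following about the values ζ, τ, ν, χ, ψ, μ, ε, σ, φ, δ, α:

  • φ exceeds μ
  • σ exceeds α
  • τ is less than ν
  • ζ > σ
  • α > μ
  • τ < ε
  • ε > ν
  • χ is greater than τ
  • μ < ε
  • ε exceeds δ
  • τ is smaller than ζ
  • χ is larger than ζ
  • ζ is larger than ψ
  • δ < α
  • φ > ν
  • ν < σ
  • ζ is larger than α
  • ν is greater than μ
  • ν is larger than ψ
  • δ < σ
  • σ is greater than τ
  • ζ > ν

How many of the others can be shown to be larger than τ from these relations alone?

From τ the given relations immediately reach ν, σ, ζ, χ, ε.
From those, φ — 6 in total.
No other element is forced above τ by the given relations, so the count is 6.

6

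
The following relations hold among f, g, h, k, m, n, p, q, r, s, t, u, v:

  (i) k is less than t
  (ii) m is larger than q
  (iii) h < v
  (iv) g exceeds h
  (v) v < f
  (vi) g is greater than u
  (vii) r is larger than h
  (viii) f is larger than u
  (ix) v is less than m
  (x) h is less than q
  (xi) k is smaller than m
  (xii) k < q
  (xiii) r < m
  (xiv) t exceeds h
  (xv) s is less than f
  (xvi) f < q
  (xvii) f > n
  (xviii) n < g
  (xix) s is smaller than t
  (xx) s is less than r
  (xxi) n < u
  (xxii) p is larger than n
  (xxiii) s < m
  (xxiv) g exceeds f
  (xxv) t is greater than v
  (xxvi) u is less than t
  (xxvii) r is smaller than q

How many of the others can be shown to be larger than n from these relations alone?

7

From n the given relations immediately reach p, u, f, g.
From those, q, t — 6 in total.
From those, m — 7 in total.
No other element is forced above n by the given relations, so the count is 7.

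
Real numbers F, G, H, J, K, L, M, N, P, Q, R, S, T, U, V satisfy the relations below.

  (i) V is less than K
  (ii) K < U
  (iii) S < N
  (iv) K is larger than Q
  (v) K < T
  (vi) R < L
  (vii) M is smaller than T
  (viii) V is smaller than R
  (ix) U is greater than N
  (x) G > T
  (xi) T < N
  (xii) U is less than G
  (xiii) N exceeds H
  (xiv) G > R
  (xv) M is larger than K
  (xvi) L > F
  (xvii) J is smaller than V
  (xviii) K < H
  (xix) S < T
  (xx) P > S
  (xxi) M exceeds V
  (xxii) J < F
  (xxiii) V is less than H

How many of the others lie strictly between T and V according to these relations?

Chaining upward from V reaches: K, R, M, L, H, N, U, G.
Chaining downward from T reaches: J, Q, S, K, M.
Strictly between V and T are those in both lists: K, M — 2 elements.

2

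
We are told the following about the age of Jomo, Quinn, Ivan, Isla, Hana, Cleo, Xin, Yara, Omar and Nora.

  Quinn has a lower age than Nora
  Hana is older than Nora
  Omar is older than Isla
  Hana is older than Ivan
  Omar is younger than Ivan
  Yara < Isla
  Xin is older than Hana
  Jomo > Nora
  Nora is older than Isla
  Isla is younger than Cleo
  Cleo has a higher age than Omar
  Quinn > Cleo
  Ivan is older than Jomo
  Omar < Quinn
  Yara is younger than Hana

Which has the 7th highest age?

Chaining the given pairs: Yara < Isla < Omar < Cleo < Quinn < Nora < Jomo < Ivan < Hana < Xin.
The 7th largest is Cleo.

Cleo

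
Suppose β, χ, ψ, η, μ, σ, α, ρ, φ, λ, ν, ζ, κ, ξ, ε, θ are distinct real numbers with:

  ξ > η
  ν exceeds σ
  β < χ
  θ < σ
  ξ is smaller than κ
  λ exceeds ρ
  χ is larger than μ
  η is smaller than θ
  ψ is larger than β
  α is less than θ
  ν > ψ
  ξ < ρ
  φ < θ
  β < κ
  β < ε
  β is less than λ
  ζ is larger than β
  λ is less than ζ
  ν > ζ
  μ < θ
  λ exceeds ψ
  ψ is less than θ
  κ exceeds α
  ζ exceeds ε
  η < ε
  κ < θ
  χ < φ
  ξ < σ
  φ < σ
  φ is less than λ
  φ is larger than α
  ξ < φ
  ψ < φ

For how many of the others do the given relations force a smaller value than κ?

4

From κ the given relations immediately reach β, α, ξ.
From those, η — 4 in total.
Nothing else is reachable below κ; 4 in all.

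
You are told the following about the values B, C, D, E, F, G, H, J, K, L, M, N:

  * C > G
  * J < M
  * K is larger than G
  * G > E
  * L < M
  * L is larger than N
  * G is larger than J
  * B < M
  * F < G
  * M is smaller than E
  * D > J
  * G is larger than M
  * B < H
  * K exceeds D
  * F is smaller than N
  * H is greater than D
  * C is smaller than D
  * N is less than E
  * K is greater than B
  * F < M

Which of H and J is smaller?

The relevant relations are J < M; M < E; E < G; G < C; C < D; D < H.
Together: J < M < E < G < C < D < H.
So J < H; J is the smaller of the two.

J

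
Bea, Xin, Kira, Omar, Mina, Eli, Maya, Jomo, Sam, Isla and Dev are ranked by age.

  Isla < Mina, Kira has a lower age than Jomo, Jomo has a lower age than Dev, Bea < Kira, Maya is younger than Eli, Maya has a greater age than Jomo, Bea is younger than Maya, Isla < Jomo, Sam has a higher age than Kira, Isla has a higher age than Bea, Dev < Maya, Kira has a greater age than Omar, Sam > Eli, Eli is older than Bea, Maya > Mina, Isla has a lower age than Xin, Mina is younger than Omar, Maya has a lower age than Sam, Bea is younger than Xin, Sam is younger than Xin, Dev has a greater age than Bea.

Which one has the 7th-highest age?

Chaining the given pairs: Bea < Isla < Mina < Omar < Kira < Jomo < Dev < Maya < Eli < Sam < Xin.
Counting 7 from the largest end gives Kira.

Kira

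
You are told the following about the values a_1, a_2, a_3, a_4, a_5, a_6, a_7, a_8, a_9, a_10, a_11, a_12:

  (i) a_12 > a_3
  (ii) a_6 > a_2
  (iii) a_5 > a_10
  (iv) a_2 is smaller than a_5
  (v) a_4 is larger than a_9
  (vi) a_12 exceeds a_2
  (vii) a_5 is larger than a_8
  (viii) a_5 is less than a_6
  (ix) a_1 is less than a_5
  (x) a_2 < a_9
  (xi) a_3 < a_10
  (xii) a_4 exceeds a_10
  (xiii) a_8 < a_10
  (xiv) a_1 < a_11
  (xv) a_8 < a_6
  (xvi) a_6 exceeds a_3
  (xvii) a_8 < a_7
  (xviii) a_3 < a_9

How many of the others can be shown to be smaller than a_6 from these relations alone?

From a_6 the given relations immediately reach a_2, a_3, a_8, a_5.
From those, a_1, a_10 — 6 in total.
Nothing else is reachable below a_6; 6 in all.

6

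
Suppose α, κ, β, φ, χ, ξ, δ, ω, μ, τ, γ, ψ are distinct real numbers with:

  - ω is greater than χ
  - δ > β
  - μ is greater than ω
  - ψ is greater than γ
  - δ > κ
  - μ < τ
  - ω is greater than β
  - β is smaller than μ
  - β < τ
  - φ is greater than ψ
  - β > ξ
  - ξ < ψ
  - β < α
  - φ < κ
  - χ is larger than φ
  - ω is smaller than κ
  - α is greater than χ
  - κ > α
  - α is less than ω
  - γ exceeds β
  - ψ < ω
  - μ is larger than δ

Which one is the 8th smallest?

Piecing the relations together gives one ordering: ξ < β < γ < ψ < φ < χ < α < ω < κ < δ < μ < τ.
The 8th smallest is ω.

ω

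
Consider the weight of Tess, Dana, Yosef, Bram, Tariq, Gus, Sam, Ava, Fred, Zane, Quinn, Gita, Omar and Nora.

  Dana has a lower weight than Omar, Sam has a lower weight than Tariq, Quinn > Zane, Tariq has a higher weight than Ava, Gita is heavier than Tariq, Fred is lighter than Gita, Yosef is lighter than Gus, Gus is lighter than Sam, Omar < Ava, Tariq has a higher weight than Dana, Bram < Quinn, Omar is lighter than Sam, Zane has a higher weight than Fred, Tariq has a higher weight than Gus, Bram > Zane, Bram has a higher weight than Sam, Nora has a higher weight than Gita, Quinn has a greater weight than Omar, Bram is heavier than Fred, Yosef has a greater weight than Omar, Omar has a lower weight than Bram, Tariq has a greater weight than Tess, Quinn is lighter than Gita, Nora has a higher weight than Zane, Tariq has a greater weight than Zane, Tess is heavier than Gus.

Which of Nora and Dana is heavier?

Nora

Link the given pairs in sequence: Dana < Omar; Omar < Yosef; Yosef < Gus; Gus < Sam; Sam < Bram; Bram < Quinn; Quinn < Gita; Gita < Nora.
Together: Dana < Omar < Yosef < Gus < Sam < Bram < Quinn < Gita < Nora.
So Dana < Nora; Nora is the heavier of the two.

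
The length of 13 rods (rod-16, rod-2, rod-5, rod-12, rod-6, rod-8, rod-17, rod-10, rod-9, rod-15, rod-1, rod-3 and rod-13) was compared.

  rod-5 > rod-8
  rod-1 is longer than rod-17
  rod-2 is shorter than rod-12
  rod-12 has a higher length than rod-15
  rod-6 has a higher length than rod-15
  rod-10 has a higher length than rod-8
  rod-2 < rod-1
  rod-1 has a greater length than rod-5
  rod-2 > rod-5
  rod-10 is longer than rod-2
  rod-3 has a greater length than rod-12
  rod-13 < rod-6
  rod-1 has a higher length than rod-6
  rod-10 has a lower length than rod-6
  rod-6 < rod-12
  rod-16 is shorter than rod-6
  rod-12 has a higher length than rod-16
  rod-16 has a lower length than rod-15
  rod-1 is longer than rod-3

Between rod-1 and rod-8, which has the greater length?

rod-1

Chaining the given relations: rod-8 < rod-5 < rod-2 < rod-10 < rod-6 < rod-12 < rod-3 < rod-1.
So rod-8 < rod-1; rod-1 is the longer of the two.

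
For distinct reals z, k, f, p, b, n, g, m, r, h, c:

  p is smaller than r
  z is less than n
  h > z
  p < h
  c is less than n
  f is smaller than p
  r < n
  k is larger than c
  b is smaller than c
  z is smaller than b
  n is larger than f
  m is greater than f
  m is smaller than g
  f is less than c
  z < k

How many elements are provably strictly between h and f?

1

Chaining upward from f reaches: p, m, c, k, r, n, g.
Chaining downward from h reaches: p, z.
Strictly between f and h are those in both lists: p — 1 element.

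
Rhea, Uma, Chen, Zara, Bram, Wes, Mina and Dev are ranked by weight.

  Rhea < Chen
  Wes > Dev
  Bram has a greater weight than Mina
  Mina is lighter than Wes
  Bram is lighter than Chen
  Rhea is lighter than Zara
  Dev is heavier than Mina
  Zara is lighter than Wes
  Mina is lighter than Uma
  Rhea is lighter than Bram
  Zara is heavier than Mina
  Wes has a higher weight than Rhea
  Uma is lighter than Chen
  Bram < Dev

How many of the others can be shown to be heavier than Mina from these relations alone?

Directly above Mina: Zara, Uma, Bram, Dev, Wes.
One step further: Chen (6 so far).
Nothing else is reachable above Mina; 6 in all.

6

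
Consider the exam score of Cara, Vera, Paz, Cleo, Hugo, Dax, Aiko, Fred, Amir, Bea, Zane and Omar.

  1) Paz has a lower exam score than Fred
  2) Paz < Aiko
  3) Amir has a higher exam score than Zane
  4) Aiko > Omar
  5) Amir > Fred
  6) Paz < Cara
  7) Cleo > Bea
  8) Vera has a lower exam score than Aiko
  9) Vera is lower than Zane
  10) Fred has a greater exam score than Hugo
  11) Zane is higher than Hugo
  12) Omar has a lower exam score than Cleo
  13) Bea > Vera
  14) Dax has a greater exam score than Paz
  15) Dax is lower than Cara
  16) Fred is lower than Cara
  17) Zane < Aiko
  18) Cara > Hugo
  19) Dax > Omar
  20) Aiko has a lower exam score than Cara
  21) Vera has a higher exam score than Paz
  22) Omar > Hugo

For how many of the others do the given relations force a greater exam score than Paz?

9

From Paz the given relations immediately reach Vera, Fred, Aiko, Dax, Cara.
From those, Zane, Amir, Bea — 8 in total.
From those, Cleo — 9 in total.
Nothing else is reachable above Paz; 9 in all.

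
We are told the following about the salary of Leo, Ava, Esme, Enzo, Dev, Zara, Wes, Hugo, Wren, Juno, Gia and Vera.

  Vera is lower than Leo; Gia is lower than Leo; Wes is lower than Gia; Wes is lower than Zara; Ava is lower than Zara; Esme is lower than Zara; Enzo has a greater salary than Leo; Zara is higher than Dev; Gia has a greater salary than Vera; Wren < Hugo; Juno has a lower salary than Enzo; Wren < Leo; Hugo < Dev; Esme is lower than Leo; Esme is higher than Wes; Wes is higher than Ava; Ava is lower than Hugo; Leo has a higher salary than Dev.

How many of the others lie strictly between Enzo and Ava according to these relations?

Chaining upward from Ava reaches: Wes, Esme, Hugo, Gia, Dev, Zara, Leo.
Chaining downward from Enzo reaches: Juno, Wes, Wren, Esme, Vera, Hugo, Gia, Dev, Leo.
Strictly between Ava and Enzo are those in both lists: Wes, Esme, Hugo, Gia, Dev, Leo — 6 elements.

6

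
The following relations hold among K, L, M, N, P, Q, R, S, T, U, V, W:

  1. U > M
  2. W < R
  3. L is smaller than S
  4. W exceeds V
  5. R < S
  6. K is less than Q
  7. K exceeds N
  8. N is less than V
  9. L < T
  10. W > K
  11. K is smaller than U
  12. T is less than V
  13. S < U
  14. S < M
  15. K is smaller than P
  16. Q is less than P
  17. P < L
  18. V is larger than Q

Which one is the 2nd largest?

Chaining the given pairs: N < K < Q < P < L < T < V < W < R < S < M < U.
Counting 2 from the largest end gives M.

M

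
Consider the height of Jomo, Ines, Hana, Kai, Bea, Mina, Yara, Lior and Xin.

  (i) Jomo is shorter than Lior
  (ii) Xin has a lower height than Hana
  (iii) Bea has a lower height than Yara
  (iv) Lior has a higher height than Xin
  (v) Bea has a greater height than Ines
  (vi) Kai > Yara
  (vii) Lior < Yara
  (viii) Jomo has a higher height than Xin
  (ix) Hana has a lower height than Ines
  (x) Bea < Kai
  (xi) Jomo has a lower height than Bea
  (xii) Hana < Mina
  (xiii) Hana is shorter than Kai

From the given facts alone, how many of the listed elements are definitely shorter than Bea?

From Bea the given relations immediately reach Jomo, Ines.
From those, Xin, Hana — 4 in total.
No other element is forced below Bea by the given relations, so the count is 4.

4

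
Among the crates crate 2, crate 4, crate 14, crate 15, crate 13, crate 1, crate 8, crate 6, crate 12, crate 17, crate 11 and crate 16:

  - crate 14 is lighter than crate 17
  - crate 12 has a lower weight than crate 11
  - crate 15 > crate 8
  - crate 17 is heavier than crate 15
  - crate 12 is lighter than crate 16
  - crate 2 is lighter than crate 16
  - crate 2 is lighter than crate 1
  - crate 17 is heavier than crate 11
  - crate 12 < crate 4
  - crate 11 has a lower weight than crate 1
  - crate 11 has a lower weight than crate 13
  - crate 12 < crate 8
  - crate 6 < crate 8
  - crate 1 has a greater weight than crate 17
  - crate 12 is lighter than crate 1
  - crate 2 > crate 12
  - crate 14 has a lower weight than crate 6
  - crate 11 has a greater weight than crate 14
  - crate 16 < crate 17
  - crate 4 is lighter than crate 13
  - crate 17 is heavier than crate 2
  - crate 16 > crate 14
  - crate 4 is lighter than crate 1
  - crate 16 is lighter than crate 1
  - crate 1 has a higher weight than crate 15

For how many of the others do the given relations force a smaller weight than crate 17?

The elements the relations force below crate 17 are crate 12, crate 14, crate 6, crate 8, crate 2, crate 11, crate 16, crate 15 — no chain reaches any other.
That is 8.

8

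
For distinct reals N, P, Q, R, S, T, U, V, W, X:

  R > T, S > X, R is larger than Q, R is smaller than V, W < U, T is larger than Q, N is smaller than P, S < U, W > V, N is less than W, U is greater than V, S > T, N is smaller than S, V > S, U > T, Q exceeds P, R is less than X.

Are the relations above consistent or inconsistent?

The single ordering N < P < Q < T < R < X < S < V < W < U satisfies every listed relation, so no contradiction arises.

consistent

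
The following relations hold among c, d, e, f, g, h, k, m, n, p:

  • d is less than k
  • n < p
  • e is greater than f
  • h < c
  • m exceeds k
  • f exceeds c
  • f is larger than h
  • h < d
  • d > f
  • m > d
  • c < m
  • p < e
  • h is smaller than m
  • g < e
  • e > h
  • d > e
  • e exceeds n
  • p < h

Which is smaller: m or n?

n < p and p < h give n < h.
With h < c: n < p < h < c.
Then c < f extends the chain to f.
With f < e: n < p < h < c < f < e.
Then e < d extends the chain to d.
Then d < k extends the chain to k.
With k < m: n < p < h < c < f < e < d < k < m.
So n < m; n is the smaller of the two.

n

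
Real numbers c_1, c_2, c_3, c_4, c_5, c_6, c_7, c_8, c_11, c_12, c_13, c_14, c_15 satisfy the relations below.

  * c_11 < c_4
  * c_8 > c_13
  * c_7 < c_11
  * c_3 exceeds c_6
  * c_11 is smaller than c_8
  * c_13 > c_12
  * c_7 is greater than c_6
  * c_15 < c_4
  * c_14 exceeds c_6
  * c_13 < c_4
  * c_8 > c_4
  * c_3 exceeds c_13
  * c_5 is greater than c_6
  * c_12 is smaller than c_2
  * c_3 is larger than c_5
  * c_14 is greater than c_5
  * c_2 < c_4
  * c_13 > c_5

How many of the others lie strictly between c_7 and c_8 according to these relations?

2

Chaining upward from c_7 reaches: c_11, c_4.
Chaining downward from c_8 reaches: c_15, c_6, c_5, c_12, c_13, c_11, c_2, c_4.
Strictly between c_7 and c_8 are those in both lists: c_11, c_4 — 2 elements.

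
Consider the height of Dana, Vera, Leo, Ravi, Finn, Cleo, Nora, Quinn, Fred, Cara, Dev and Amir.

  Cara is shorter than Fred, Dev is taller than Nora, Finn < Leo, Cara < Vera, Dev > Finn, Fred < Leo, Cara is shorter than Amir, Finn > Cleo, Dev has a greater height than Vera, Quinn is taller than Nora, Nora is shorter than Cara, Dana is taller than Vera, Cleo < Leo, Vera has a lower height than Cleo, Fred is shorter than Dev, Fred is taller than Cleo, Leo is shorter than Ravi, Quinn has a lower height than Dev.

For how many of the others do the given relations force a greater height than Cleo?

5

From Cleo the given relations immediately reach Fred, Finn, Leo.
From those, Ravi, Dev — 5 in total.
Nothing else is reachable above Cleo; 5 in all.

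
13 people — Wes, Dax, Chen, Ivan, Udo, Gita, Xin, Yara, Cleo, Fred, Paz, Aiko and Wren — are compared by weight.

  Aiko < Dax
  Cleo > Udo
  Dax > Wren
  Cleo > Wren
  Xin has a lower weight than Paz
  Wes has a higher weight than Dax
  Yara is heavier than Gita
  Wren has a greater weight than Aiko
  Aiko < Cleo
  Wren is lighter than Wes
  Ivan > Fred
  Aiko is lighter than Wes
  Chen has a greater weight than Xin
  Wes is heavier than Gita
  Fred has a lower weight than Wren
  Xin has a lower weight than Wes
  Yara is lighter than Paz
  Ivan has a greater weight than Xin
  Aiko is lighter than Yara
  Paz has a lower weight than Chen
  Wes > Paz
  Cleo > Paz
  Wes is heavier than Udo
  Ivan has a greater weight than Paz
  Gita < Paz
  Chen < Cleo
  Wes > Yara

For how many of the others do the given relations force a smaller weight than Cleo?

The elements the relations force below Cleo are Fred, Aiko, Xin, Wren, Udo, Gita, Yara, Paz, Chen — no chain reaches any other.
That is 9.

9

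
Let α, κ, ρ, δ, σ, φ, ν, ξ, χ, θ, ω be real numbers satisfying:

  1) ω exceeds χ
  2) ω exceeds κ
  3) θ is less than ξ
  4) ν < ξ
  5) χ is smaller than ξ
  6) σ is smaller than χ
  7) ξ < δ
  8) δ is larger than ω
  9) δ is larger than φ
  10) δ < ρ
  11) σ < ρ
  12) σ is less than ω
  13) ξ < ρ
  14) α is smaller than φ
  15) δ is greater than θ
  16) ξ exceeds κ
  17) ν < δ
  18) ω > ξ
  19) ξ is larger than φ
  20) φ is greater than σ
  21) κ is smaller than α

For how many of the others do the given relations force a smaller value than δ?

9

From δ the given relations immediately reach ν, θ, φ, ξ, ω.
From those, σ, κ, α, χ — 9 in total.
Nothing else is reachable below δ; 9 in all.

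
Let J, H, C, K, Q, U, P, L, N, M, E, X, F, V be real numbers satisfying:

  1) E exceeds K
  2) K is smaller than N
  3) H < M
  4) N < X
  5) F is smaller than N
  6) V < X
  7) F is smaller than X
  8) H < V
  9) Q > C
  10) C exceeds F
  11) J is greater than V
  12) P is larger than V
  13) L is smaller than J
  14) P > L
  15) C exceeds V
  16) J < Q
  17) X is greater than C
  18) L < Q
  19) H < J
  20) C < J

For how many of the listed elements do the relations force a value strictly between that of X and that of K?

The relations place K below X. An element lies strictly between them when it is forced above K and also forced below X.
Above K: {N, E}. Below X: {F, H, V, N, C}.
Intersection: {N} — 1.

1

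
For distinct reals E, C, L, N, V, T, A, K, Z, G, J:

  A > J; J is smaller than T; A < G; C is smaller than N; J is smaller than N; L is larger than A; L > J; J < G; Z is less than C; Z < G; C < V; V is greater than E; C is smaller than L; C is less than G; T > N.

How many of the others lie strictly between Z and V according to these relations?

1

Chaining upward from Z reaches: C, G, N, L, T.
Chaining downward from V reaches: E, C.
Strictly between Z and V are those in both lists: C — 1 element.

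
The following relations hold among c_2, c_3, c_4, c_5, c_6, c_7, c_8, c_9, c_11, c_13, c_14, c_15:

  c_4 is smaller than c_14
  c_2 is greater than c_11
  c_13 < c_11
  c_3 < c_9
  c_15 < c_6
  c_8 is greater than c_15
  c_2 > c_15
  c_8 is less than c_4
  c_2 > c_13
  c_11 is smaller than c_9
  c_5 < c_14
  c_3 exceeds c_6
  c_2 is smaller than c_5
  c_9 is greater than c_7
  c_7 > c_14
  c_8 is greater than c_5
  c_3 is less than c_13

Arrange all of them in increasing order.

c_15 < c_6 < c_3 < c_13 < c_11 < c_2 < c_5 < c_8 < c_4 < c_14 < c_7 < c_9

Nothing is placed below c_15, so it is least; from there c_15 < c_6; c_6 < c_3; c_3 < c_13; c_13 < c_11; c_11 < c_2; c_2 < c_5; c_5 < c_8; c_8 < c_4; c_4 < c_14; c_14 < c_7; c_7 < c_9, each given directly.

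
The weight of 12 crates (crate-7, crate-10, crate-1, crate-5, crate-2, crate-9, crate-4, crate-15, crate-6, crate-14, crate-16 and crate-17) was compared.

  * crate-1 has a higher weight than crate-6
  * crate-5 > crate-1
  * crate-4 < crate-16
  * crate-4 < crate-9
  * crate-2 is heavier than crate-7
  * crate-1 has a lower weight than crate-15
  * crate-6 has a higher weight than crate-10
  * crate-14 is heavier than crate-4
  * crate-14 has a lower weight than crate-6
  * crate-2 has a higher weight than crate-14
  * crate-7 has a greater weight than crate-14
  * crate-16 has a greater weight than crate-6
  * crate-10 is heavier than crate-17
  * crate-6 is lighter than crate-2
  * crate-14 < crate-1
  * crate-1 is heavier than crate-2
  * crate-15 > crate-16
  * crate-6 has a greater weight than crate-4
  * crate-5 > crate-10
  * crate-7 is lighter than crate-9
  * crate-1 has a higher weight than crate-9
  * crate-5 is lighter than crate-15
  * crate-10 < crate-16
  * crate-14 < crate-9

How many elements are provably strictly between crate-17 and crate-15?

6

The relations place crate-17 below crate-15. An element lies strictly between them when it is forced above crate-17 and also forced below crate-15.
Above crate-17: {crate-10, crate-6, crate-16, crate-2, crate-1, crate-5}. Below crate-15: {crate-4, crate-14, crate-10, crate-6, crate-16, crate-7, crate-2, crate-9, crate-1, crate-5}.
Intersection: {crate-10, crate-6, crate-16, crate-2, crate-1, crate-5} — 6.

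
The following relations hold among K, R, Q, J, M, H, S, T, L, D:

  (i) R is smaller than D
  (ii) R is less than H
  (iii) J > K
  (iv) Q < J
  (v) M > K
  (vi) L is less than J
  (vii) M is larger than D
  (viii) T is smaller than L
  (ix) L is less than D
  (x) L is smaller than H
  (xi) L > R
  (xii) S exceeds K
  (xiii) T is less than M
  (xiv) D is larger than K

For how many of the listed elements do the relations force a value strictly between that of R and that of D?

Chaining upward from R reaches: L, H, J, M.
Chaining downward from D reaches: K, T, L.
Strictly between R and D are those in both lists: L — 1 element.

1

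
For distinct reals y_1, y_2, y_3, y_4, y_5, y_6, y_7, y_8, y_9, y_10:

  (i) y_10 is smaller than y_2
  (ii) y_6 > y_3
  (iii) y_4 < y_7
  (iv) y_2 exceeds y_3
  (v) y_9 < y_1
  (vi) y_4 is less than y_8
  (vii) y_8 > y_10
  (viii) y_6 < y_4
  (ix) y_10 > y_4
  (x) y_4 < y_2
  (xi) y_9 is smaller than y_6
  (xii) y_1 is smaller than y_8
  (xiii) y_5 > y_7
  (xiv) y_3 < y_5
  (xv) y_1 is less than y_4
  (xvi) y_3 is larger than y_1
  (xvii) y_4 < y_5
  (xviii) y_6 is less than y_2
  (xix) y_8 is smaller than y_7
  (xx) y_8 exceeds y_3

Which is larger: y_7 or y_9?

y_7

The relevant relations are y_9 < y_1; y_1 < y_3; y_3 < y_6; y_6 < y_4; y_4 < y_10; y_10 < y_8; y_8 < y_7.
Chaining these gives y_9 < y_1 < y_3 < y_6 < y_4 < y_10 < y_8 < y_7.
So y_9 < y_7; y_7 is the larger of the two.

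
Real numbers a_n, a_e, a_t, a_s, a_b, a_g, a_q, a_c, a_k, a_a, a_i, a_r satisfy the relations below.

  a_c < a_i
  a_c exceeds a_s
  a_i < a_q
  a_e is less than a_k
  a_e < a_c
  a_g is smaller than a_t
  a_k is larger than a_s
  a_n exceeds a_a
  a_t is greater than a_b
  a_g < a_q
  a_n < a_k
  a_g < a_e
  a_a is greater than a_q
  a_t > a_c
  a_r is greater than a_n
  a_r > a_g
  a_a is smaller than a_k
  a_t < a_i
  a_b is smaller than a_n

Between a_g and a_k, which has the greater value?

a_g < a_e and a_e < a_c give a_g < a_c.
Then a_c < a_t extends the chain to a_t.
With a_t < a_i: a_g < a_e < a_c < a_t < a_i.
With a_i < a_q: a_g < a_e < a_c < a_t < a_i < a_q.
Then a_q < a_a extends the chain to a_a.
Then a_a < a_n extends the chain to a_n.
Then a_n < a_k extends the chain to a_k.
So a_g < a_k; a_k is the larger of the two.

a_k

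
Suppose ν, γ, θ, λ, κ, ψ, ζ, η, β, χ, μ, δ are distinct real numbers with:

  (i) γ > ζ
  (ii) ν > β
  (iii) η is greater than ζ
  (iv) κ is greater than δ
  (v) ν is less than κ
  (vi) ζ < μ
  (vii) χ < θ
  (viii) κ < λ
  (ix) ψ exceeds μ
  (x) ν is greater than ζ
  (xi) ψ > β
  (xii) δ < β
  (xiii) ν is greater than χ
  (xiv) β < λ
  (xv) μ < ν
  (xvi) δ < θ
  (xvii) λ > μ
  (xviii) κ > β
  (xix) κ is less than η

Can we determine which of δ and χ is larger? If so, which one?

Following every chain through δ: above δ we get θ, β, ν, κ, λ, ψ, η.
χ is not reached, and no chain runs the other way from χ to δ.
So the given relations leave the order of δ and χ undetermined.

undetermined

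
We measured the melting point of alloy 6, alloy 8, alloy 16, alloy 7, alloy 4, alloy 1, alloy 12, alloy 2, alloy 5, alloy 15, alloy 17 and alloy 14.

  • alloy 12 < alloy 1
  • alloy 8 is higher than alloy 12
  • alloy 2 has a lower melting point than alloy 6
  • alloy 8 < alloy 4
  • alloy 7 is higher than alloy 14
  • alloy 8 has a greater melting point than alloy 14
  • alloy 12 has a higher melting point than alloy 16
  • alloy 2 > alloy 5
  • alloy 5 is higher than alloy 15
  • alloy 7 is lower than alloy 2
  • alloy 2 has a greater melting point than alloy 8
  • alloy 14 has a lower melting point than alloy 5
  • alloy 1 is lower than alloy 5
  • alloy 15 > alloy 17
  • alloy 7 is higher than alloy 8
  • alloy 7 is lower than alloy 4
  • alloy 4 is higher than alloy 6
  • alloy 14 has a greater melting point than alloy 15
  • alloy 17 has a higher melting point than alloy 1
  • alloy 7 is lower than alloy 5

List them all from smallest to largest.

Nothing is placed below alloy 16, so it is least; from there alloy 16 < alloy 12; alloy 12 < alloy 1; alloy 1 < alloy 17; alloy 17 < alloy 15; alloy 15 < alloy 14; alloy 14 < alloy 8; alloy 8 < alloy 7; alloy 7 < alloy 5; alloy 5 < alloy 2; alloy 2 < alloy 6; alloy 6 < alloy 4, each given directly.

alloy 16 < alloy 12 < alloy 1 < alloy 17 < alloy 15 < alloy 14 < alloy 8 < alloy 7 < alloy 5 < alloy 2 < alloy 6 < alloy 4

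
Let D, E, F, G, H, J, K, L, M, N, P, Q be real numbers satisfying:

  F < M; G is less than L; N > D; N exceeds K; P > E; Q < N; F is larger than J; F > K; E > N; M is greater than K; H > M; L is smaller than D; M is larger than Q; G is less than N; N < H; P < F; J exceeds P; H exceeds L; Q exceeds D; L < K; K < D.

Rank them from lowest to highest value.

The consecutive links are each given: G < L; L < K; K < D; D < Q; Q < N; N < E; E < P; P < J; J < F; F < M; M < H.

G < L < K < D < Q < N < E < P < J < F < M < H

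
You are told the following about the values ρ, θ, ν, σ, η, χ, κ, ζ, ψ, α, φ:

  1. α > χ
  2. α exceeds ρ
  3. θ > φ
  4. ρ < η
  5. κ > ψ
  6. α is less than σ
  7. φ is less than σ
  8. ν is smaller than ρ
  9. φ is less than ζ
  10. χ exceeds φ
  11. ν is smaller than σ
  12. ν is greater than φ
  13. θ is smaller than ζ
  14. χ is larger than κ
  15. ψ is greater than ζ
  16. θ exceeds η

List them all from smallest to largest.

φ < ν < ρ < η < θ < ζ < ψ < κ < χ < α < σ

Each adjacent pair is fixed by a given relation: φ < ν; ν < ρ; ρ < η; η < θ; θ < ζ; ζ < ψ; ψ < κ; κ < χ; χ < α; α < σ. Chaining them end to end gives the full order.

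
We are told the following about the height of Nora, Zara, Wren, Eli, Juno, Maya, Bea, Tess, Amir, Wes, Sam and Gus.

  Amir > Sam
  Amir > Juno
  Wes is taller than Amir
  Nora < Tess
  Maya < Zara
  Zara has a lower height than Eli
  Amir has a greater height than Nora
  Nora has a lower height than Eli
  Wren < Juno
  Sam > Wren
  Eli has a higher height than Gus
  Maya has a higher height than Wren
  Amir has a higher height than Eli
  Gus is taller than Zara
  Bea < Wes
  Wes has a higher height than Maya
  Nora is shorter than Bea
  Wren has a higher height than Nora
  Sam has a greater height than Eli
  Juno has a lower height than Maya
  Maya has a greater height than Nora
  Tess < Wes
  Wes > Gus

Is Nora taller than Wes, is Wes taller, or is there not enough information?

Wes

Chaining the given relations: Nora < Wren < Maya < Zara < Gus < Eli < Sam < Amir < Wes.
So Wes is taller.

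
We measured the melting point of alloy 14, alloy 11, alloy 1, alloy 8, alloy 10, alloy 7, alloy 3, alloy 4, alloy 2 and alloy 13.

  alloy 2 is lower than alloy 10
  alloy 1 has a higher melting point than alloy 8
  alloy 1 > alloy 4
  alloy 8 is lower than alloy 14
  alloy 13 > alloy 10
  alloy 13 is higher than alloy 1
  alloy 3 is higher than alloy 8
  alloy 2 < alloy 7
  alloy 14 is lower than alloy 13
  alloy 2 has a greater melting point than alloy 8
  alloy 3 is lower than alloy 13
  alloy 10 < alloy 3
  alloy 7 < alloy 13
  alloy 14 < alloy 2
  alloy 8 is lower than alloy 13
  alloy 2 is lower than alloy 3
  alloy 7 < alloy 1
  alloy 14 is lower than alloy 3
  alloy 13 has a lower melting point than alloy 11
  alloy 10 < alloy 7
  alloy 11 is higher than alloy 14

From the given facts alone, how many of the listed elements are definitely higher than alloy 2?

6

From alloy 2 the given relations immediately reach alloy 10, alloy 7, alloy 3.
From those, alloy 1, alloy 13 — 5 in total.
From those, alloy 11 — 6 in total.
No other element is forced above alloy 2 by the given relations, so the count is 6.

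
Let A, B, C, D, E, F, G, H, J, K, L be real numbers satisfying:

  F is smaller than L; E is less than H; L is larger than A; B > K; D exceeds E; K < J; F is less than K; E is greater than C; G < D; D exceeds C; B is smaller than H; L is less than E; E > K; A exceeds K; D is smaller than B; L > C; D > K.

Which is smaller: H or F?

F

F < K and K < A give F < A.
Then A < L extends the chain to L.
Then L < E extends the chain to E.
Then E < D extends the chain to D.
With D < B: F < K < A < L < E < D < B.
With B < H: F < K < A < L < E < D < B < H.
So F < H; F is the smaller of the two.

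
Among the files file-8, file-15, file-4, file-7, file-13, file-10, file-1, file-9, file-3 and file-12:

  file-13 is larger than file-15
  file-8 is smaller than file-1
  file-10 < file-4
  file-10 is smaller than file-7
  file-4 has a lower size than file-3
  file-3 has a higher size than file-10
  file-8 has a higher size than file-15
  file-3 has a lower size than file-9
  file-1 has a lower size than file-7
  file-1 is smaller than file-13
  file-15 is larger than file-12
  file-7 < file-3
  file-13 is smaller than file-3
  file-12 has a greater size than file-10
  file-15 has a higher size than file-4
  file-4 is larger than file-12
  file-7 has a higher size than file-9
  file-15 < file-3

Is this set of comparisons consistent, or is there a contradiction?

We have file-7 < file-3 stated directly, yet also file-3 < file-9 < file-7 by chaining the others — so file-3 < file-7. Contradiction.

inconsistent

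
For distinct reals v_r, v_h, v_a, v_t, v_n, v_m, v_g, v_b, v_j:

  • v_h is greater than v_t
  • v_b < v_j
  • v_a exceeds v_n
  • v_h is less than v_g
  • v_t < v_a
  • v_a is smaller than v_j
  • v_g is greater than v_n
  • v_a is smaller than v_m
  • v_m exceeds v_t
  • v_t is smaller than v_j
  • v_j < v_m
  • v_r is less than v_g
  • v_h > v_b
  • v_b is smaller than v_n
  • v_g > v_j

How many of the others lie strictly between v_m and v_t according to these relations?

2

Chaining upward from v_t reaches: v_a, v_h, v_j, v_g.
Chaining downward from v_m reaches: v_b, v_n, v_a, v_j.
Strictly between v_t and v_m are those in both lists: v_a, v_j — 2 elements.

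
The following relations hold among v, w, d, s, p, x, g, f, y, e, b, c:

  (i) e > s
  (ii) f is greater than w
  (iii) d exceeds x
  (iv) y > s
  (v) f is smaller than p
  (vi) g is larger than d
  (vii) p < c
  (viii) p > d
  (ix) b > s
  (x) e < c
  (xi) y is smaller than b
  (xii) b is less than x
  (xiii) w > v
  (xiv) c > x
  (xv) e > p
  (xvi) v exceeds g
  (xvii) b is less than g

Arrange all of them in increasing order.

The consecutive links are each given: s < y; y < b; b < x; x < d; d < g; g < v; v < w; w < f; f < p; p < e; e < c.

s < y < b < x < d < g < v < w < f < p < e < c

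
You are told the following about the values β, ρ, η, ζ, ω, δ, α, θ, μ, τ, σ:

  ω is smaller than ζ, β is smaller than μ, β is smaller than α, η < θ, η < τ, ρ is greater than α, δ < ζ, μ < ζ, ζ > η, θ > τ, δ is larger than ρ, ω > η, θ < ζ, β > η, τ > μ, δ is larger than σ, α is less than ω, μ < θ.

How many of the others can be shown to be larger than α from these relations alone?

4

The elements the relations force above α are ω, ρ, δ, ζ — no chain reaches any other.
That is 4.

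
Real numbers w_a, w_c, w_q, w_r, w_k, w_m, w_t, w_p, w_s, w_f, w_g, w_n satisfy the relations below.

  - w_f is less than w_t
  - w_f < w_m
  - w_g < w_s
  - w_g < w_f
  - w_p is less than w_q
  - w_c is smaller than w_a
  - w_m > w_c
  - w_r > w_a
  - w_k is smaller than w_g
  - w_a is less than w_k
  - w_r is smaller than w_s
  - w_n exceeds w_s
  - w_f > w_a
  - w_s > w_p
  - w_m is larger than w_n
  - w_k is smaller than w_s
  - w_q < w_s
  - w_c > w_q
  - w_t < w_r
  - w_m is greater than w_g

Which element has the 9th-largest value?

w_a

Chaining the given pairs: w_p < w_q < w_c < w_a < w_k < w_g < w_f < w_t < w_r < w_s < w_n < w_m.
The 9th largest is w_a.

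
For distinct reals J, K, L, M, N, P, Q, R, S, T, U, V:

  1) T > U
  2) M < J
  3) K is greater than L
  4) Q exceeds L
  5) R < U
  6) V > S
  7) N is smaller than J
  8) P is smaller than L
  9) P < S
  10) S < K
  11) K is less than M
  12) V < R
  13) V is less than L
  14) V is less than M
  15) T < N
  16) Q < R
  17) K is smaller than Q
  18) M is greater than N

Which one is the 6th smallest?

The consecutive relations fix a unique order: P < S < V < L < K < Q < R < U < T < N < M < J.
Counting 6 from the smallest end gives Q.

Q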